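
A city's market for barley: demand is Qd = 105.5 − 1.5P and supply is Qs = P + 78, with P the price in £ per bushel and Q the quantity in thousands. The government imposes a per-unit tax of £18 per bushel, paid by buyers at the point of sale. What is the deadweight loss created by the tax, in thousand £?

Deadweight loss = £97.2 thousand.

Before the tax: set 105.5 − 1.5P = P + 78 → P* = £11, Q* = 89.
With the tax collected from buyers, demand (in seller-price terms) shifts: Qd = 105.5 − 1.5(P + 18).
New equilibrium: buyers pay £18.2, producers receive £0.2, Q = 78.2. (Wedge: Pb − Ps = 18.)
Quantity falls by |ΔQ| = |89 − 78.2| = 10.8.
DWL = ½ · t · |ΔQ| = ½ · 18 · 10.8 = £97.2.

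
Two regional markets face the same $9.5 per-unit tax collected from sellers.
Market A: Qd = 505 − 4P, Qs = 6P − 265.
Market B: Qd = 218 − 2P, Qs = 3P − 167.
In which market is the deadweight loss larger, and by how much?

Market A, by $54.15.

Market A: pre-tax P* = $77, Q* = 197; post-tax Q = 174.2; deadweight loss = $108.3.
Market B: pre-tax P* = $77, Q* = 64; post-tax Q = 52.6; deadweight loss = $54.15.
Difference: $108.3 vs $54.15 → market A is larger by $54.15.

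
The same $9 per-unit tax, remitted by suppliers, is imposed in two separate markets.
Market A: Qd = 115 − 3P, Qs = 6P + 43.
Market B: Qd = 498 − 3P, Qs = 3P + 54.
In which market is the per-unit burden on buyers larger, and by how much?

Market A: pre-tax P* = $8, Q* = 91; post-tax Q = 73; per-unit burden on buyers = $6.
Market B: pre-tax P* = $74, Q* = 276; post-tax Q = 262.5; per-unit burden on buyers = $4.5.
Difference: $6 vs $4.5 → market A is larger by $1.5.

Market A, by $1.5.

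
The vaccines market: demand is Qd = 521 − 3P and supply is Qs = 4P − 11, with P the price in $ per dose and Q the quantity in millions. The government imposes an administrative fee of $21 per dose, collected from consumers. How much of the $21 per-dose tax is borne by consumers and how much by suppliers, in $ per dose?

Consumers bear $12 per dose; suppliers bear $9 per dose.

Without the tax, 521 − 3P = 4P − 11 gives 7P = 532, so P* = $76 and Q* = 293.
With the tax collected from consumers, demand (in seller-price terms) shifts: Qd = 521 − 3(P + 21).
New equilibrium: consumers pay $88, suppliers receive $67, Q = 257. (Wedge: Pb − Ps = 21.)
Burden on consumers: $12; on suppliers: $9. (They sum to $21.)
The less price-elastic side of the market bears the larger share of a per-unit tax.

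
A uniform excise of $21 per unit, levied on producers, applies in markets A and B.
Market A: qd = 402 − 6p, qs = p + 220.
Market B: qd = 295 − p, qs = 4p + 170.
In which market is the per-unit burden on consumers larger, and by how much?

Market A: pre-tax p* = $26, q* = 246; post-tax q = 228; per-unit burden on consumers = $3.
Market B: pre-tax p* = $25, q* = 270; post-tax q = 253.2; per-unit burden on consumers = $16.8.
Difference: $3 vs $16.8 → market B is larger by $13.8.

Market B, by $13.8.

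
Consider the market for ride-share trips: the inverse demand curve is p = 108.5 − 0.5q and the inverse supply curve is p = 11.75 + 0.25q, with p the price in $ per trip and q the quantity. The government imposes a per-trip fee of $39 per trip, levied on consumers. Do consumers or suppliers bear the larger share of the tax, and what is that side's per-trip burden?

Consumers bear the larger share: $26 per trip.

Rewrite in direct form: qd = 217 − 2p and qs = 4p − 47.
Before the tax: set 217 − 2p = 4p − 47 → p* = $44, q* = 129.
With the tax collected from consumers, demand (in seller-price terms) shifts: qd = 217 − 2(p + 39).
New equilibrium: consumers pay $70, suppliers receive $31, q = 77. (Wedge: pb − ps = 39.)
Per-trip burden: consumers $26, suppliers $13.
Consumers take the larger share because demand is less price-elastic here (demand slope 2 vs supply slope 4).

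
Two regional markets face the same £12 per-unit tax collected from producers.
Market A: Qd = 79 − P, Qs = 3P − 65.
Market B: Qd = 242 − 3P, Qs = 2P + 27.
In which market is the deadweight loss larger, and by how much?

Market A: pre-tax P* = £36, Q* = 43; post-tax Q = 34; deadweight loss = £54.
Market B: pre-tax P* = £43, Q* = 113; post-tax Q = 98.6; deadweight loss = £86.4.
Difference: £54 vs £86.4 → market B is larger by £32.4.

Market B, by £32.4.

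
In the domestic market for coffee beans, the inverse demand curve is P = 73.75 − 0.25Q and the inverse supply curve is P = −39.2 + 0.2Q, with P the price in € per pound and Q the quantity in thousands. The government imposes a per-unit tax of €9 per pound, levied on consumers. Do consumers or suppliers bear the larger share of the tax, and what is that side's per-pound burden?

Consumers bear the larger share: €5 per pound.

Rewrite in direct form: Qd = 295 − 4P and Qs = 5P + 196.
Without the tax, 295 − 4P = 5P + 196 gives 9P = 99, so P* = €11 and Q* = 251.
With the tax collected from consumers, demand (in seller-price terms) shifts: Qd = 295 − 4(P + 9).
Solving gives Q = 231 with consumers paying €16 and suppliers receiving €7 (the €9 wedge).
Per-pound burden: consumers €5, suppliers €4.
Consumers take the larger share because demand is less price-elastic here (demand slope 4 vs supply slope 5).
The less price-elastic side of the market bears the larger share of a per-unit tax.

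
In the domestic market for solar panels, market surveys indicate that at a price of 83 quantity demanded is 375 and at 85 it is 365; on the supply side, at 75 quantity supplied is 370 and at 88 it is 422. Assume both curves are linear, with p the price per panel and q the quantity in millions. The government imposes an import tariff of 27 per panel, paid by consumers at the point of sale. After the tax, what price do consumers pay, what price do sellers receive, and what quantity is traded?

Consumers pay 92; sellers receive 65; quantity = 330.

Demand slope: (365 − 375)/(85 − 83) = -5, so qd = 790 − 5p.
Supply slope: (422 − 370)/(88 − 75) = 4, so qs = 4p + 70.
Before the tax: set 790 − 5p = 4p + 70 → p* = 80, q* = 390.
With the tax collected from consumers, demand (in seller-price terms) shifts: qd = 790 − 5(p + 27).
New equilibrium: consumers pay 92, sellers receive 65, q = 330. (Wedge: pb − ps = 27.)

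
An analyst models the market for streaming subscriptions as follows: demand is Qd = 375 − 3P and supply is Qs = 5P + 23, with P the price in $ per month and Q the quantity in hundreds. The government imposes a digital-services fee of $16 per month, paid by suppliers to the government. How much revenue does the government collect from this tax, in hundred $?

Tax revenue = $3408 hundred.

Without the tax, 375 − 3P = 5P + 23 gives 8P = 352, so P* = $44 and Q* = 243.
With the tax collected from suppliers, supply shifts: Qs = 5(P − 16) + 23.
Solving gives Q = 213 with buyers paying $54 and suppliers receiving $38 (the $16 wedge).
Revenue = t · Q = 16 · 213 = $3408.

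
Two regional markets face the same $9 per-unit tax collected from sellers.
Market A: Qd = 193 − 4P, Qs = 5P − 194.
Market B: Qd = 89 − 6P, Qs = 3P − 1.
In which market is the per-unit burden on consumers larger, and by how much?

Market A, by $2.

Market A: pre-tax P* = $43, Q* = 21; post-tax Q = 1; per-unit burden on consumers = $5.
Market B: pre-tax P* = $10, Q* = 29; post-tax Q = 11; per-unit burden on consumers = $3.
Difference: $5 vs $3 → market A is larger by $2.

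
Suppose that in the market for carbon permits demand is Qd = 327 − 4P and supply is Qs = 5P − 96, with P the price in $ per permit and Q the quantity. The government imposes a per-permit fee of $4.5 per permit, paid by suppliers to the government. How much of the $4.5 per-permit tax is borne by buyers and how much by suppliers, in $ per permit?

Without the tax, 327 − 4P = 5P − 96 gives 9P = 423, so P* = $47 and Q* = 139.
With the tax collected from suppliers, supply shifts: Qs = 5(P − 4.5) − 96.
New equilibrium: buyers pay $49.5, suppliers receive $45, Q = 129. (Wedge: Pb − Ps = 4.5.)
Burden on buyers: $2.5; on suppliers: $2. (They sum to $4.5.)

Buyers bear $2.5 per permit; suppliers bear $2 per permit.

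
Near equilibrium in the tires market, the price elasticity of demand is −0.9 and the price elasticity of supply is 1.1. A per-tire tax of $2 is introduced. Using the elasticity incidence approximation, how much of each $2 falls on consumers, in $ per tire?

Incidence ratio: consumers' share ≈ εs / (εs + |εd|) = 1.1 / (1.1 + 0.9) = 0.55.
So consumers bear ≈ 0.55 × $2 = $1.1; suppliers bear $0.9.

Consumers bear ≈ $1.1 per tire.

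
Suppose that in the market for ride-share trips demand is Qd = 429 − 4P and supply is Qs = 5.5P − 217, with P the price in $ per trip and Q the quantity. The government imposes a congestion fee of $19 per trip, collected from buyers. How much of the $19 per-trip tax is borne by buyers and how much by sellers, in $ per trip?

Buyers bear $11 per trip; sellers bear $8 per trip.

Before the tax: set 429 − 4P = 5.5P − 217 → P* = $68, Q* = 157.
With the tax collected from buyers, demand (in seller-price terms) shifts: Qd = 429 − 4(P + 19).
Solving gives Q = 113 with buyers paying $79 and sellers receiving $60 (the $19 wedge).
Burden on buyers: $11; on sellers: $8. (They sum to $19.)
The less price-elastic side of the market bears the larger share of a per-unit tax.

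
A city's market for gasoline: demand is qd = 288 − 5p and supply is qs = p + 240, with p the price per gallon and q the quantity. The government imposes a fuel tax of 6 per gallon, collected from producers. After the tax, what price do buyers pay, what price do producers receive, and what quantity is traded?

Buyers pay 9; producers receive 3; quantity = 243.

Before the tax: set 288 − 5p = p + 240 → p* = 8, q* = 248.
With the tax collected from producers, supply shifts: qs = (p − 6) + 240.
New equilibrium: buyers pay 9, producers receive 3, q = 243. (Wedge: pb − ps = 6.)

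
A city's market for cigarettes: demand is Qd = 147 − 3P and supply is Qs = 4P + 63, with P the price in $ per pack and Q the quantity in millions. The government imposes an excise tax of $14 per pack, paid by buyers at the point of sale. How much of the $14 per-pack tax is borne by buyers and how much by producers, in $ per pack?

Buyers bear $8 per pack; producers bear $6 per pack.

Without the tax, 147 − 3P = 4P + 63 gives 7P = 84, so P* = $12 and Q* = 111.
With the tax collected from buyers, demand (in seller-price terms) shifts: Qd = 147 − 3(P + 14).
New equilibrium: buyers pay $20, producers receive $6, Q = 87. (Wedge: Pb − Ps = 14.)
Burden on buyers: $8; on producers: $6. (They sum to $14.)
The less price-elastic side of the market bears the larger share of a per-unit tax.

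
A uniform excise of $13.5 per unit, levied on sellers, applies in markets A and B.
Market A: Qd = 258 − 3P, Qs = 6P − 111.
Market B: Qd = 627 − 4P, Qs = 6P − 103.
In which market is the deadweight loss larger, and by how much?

Market B, by $36.45.

Market A: pre-tax P* = $41, Q* = 135; post-tax Q = 108; deadweight loss = $182.25.
Market B: pre-tax P* = $73, Q* = 335; post-tax Q = 302.6; deadweight loss = $218.7.
Difference: $182.25 vs $218.7 → market B is larger by $36.45.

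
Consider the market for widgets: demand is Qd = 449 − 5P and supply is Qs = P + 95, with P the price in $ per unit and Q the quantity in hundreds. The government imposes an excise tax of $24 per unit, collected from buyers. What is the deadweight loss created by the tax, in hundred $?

Without the tax, 449 − 5P = P + 95 gives 6P = 354, so P* = $59 and Q* = 154.
With the tax collected from buyers, demand (in seller-price terms) shifts: Qd = 449 − 5(P + 24).
New equilibrium: buyers pay $63, sellers receive $39, Q = 134. (Wedge: Pb − Ps = 24.)
Quantity falls by |ΔQ| = |154 − 134| = 20.
DWL = ½ · t · |ΔQ| = ½ · 24 · 20 = $240.

Deadweight loss = $240 hundred.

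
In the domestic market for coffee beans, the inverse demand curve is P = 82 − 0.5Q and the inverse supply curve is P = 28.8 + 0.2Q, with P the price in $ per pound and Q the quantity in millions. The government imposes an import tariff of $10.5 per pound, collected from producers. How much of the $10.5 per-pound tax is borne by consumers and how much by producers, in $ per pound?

Consumers bear $7.5 per pound; producers bear $3 per pound.

Rewrite in direct form: Qd = 164 − 2P and Qs = 5P − 144.
Before the tax: set 164 − 2P = 5P − 144 → P* = $44, Q* = 76.
With the tax collected from producers, supply shifts: Qs = 5(P − 10.5) − 144.
New equilibrium: consumers pay $51.5, producers receive $41, Q = 61. (Wedge: Pb − Ps = 10.5.)
Burden on consumers: $7.5; on producers: $3. (They sum to $10.5.)
The less price-elastic side of the market bears the larger share of a per-unit tax.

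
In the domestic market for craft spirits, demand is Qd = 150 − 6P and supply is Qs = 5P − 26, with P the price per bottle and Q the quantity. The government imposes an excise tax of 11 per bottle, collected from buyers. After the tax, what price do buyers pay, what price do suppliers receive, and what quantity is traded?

Before the tax: set 150 − 6P = 5P − 26 → P* = 16, Q* = 54.
With the tax collected from buyers, demand (in seller-price terms) shifts: Qd = 150 − 6(P + 11).
New equilibrium: buyers pay 21, suppliers receive 10, Q = 24. (Wedge: Pb − Ps = 11.)
The less price-elastic side of the market bears the larger share of a per-unit tax.

Buyers pay 21; suppliers receive 10; quantity = 24.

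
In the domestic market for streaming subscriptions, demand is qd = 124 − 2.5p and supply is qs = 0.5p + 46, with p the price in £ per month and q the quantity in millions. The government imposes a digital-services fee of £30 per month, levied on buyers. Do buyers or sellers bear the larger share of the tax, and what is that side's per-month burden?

Without the tax, 124 − 2.5p = 0.5p + 46 gives 3p = 78, so p* = £26 and q* = 59.
With the tax collected from buyers, demand (in seller-price terms) shifts: qd = 124 − 2.5(p + 30).
New equilibrium: buyers pay £31, sellers receive £1, q = 46.5. (Wedge: pb − ps = 30.)
Per-month burden: buyers £5, sellers £25.
Sellers take the larger share because supply is less price-elastic here (demand slope 2.5 vs supply slope 0.5).

Sellers bear the larger share: £25 per month.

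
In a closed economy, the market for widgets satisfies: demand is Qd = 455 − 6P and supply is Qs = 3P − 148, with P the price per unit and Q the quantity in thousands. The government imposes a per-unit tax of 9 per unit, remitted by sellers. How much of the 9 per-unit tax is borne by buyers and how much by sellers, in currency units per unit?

Buyers bear 3 per unit; sellers bear 6 per unit.

Before the tax: set 455 − 6P = 3P − 148 → P* = 67, Q* = 53.
With the tax collected from sellers, supply shifts: Qs = 3(P − 9) − 148.
New equilibrium: buyers pay 70, sellers receive 61, Q = 35. (Wedge: Pb − Ps = 9.)
Burden on buyers: 3; on sellers: 6. (They sum to 9.)
The less price-elastic side of the market bears the larger share of a per-unit tax.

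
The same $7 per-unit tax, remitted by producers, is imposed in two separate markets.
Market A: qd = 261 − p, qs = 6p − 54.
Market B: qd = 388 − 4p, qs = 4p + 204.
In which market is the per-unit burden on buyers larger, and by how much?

Market A, by $2.5.

Market A: pre-tax p* = $45, q* = 216; post-tax q = 210; per-unit burden on buyers = $6.
Market B: pre-tax p* = $23, q* = 296; post-tax q = 282; per-unit burden on buyers = $3.5.
Difference: $6 vs $3.5 → market A is larger by $2.5.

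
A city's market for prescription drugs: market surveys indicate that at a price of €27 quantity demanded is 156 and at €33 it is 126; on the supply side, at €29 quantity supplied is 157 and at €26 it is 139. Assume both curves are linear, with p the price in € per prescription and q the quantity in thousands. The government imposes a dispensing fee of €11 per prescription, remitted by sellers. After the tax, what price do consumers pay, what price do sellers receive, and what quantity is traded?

Demand slope: (126 − 156)/(33 − 27) = -5, so qd = 291 − 5p.
Supply slope: (139 − 157)/(26 − 29) = 6, so qs = 6p − 17.
Without the tax, 291 − 5p = 6p − 17 gives 11p = 308, so p* = €28 and q* = 151.
With the tax collected from sellers, supply shifts: qs = 6(p − 11) − 17.
New equilibrium: consumers pay €34, sellers receive €23, q = 121. (Wedge: pb − ps = 11.)

Consumers pay €34; sellers receive €23; quantity = 121.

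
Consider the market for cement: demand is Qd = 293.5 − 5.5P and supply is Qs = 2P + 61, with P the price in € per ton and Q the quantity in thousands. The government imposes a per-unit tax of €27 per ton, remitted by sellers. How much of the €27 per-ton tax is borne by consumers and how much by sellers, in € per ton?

Without the tax, 293.5 − 5.5P = 2P + 61 gives 7.5P = 232.5, so P* = €31 and Q* = 123.
With the tax collected from sellers, supply shifts: Qs = 2(P − 27) + 61.
New equilibrium: consumers pay €38.2, sellers receive €11.2, Q = 83.4. (Wedge: Pb − Ps = 27.)
Burden on consumers: €7.2; on sellers: €19.8. (They sum to €27.)
The less price-elastic side of the market bears the larger share of a per-unit tax.

Consumers bear €7.2 per ton; sellers bear €19.8 per ton.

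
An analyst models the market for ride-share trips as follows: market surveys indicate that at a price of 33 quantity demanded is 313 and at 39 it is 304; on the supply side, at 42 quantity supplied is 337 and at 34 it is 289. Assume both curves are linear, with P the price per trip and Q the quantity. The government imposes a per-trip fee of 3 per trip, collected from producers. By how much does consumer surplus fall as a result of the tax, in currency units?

Consumer surplus falls by 732.48.

Demand slope: (304 − 313)/(39 − 33) = -1.5, so Qd = 362.5 − 1.5P.
Supply slope: (289 − 337)/(34 − 42) = 6, so Qs = 6P + 85.
Without the tax, 362.5 − 1.5P = 6P + 85 gives 7.5P = 277.5, so P* = 37 and Q* = 307.
With the tax collected from producers, supply shifts: Qs = 6(P − 3) + 85.
New equilibrium: buyers pay 39.4, producers receive 36.4, Q = 303.4. (Wedge: Pb − Ps = 3.)
ΔCS is the trapezoid between Q = 303.4 and Q = 307 of height 2.4: ½ · (307 + 303.4) · 2.4 = 732.48.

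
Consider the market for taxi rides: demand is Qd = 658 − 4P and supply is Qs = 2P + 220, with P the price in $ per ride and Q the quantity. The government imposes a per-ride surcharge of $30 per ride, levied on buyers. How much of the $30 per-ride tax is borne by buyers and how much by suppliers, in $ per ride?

Buyers bear $10 per ride; suppliers bear $20 per ride.

Without the tax, 658 − 4P = 2P + 220 gives 6P = 438, so P* = $73 and Q* = 366.
With the tax collected from buyers, demand (in seller-price terms) shifts: Qd = 658 − 4(P + 30).
Solving gives Q = 326 with buyers paying $83 and suppliers receiving $53 (the $30 wedge).
Burden on buyers: $10; on suppliers: $20. (They sum to $30.)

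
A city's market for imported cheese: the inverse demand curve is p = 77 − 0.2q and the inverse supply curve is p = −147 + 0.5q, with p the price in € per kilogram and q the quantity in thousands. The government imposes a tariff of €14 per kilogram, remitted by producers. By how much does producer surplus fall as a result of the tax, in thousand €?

Producer surplus falls by €3100 thousand.

Inverting to q(p) form: qd = 385 − 5p; qs = 2p + 294.
Without the tax, 385 − 5p = 2p + 294 gives 7p = 91, so p* = €13 and q* = 320.
With the tax collected from producers, supply shifts: qs = 2(p − 14) + 294.
Solving gives q = 300 with buyers paying €17 and producers receiving €3 (the €14 wedge).
ΔPS is the trapezoid between Q = 300 and Q = 320 of height €10: ½ · (320 + 300) · 10 = €3100.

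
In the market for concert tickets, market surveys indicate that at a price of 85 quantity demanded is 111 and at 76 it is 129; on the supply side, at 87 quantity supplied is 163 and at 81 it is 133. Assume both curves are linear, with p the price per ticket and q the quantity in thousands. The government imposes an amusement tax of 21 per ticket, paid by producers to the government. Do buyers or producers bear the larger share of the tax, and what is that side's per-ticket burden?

Buyers bear the larger share: 15 per ticket.

Demand slope: (129 − 111)/(76 − 85) = -2, so qd = 281 − 2p.
Supply slope: (133 − 163)/(81 − 87) = 5, so qs = 5p − 272.
Before the tax: set 281 − 2p = 5p − 272 → p* = 79, q* = 123.
With the tax collected from producers, supply shifts: qs = 5(p − 21) − 272.
Solving gives q = 93 with buyers paying 94 and producers receiving 73 (the 21 wedge).
Per-ticket burden: buyers 15, producers 6.
Buyers take the larger share because demand is less price-elastic here (demand slope 2 vs supply slope 5).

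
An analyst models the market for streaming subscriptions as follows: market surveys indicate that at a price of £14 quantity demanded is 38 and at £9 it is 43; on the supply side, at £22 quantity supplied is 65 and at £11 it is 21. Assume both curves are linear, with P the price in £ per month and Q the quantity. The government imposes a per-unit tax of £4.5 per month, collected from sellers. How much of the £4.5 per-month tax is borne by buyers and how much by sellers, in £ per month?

Buyers bear £3.6 per month; sellers bear £0.9 per month.

Demand slope: (43 − 38)/(9 − 14) = -1, so Qd = 52 − P.
Supply slope: (21 − 65)/(11 − 22) = 4, so Qs = 4P − 23.
Before the tax: set 52 − P = 4P − 23 → P* = £15, Q* = 37.
With the tax collected from sellers, supply shifts: Qs = 4(P − 4.5) − 23.
New equilibrium: buyers pay £18.6, sellers receive £14.1, Q = 33.4. (Wedge: Pb − Ps = 4.5.)
Burden on buyers: £3.6; on sellers: £0.9. (They sum to £4.5.)
The less price-elastic side of the market bears the larger share of a per-unit tax.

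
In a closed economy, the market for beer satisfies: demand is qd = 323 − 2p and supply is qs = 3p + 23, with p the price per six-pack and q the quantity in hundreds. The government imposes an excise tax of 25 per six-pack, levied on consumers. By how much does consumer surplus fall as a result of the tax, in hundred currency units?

Consumer surplus falls by 2820 hundred.

Before the tax: set 323 − 2p = 3p + 23 → p* = 60, q* = 203.
With the tax collected from consumers, demand (in seller-price terms) shifts: qd = 323 − 2(p + 25).
Solving gives q = 173 with consumers paying 75 and suppliers receiving 50 (the 25 wedge).
ΔCS is the trapezoid between Q = 173 and Q = 203 of height 15: ½ · (203 + 173) · 15 = 2820.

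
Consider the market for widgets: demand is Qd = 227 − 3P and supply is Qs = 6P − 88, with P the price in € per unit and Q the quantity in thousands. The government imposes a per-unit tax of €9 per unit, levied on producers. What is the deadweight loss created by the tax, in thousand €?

Before the tax: set 227 − 3P = 6P − 88 → P* = €35, Q* = 122.
With the tax collected from producers, supply shifts: Qs = 6(P − 9) − 88.
Solving gives Q = 104 with consumers paying €41 and producers receiving €32 (the €9 wedge).
Quantity falls by |ΔQ| = |122 − 104| = 18.
DWL = ½ · t · |ΔQ| = ½ · 9 · 18 = €81.

Deadweight loss = €81 thousand.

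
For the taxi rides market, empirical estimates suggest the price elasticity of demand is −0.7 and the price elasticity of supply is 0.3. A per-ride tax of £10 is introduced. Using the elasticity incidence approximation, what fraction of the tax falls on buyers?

Incidence ratio: buyers' share ≈ εs / (εs + |εd|) = 0.3 / (0.3 + 0.7) = 0.3.
Supply is the less elastic side, so buyers bear the smaller share.

Buyers' share ≈ 0.3.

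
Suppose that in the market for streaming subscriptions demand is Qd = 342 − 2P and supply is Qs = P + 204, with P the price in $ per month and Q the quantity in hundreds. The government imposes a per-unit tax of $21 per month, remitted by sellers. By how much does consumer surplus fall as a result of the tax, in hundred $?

Before the tax: set 342 − 2P = P + 204 → P* = $46, Q* = 250.
With the tax collected from sellers, supply shifts: Qs = (P − 21) + 204.
Solving gives Q = 236 with buyers paying $53 and sellers receiving $32 (the $21 wedge).
ΔCS is the trapezoid between Q = 236 and Q = 250 of height $7: ½ · (250 + 236) · 7 = $1701.

Consumer surplus falls by $1701 hundred.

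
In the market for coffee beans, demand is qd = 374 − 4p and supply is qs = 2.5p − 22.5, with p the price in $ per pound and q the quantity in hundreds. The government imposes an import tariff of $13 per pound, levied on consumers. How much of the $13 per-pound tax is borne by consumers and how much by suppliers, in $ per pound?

Consumers bear $5 per pound; suppliers bear $8 per pound.

Without the tax, 374 − 4p = 2.5p − 22.5 gives 6.5p = 396.5, so p* = $61 and q* = 130.
With the tax collected from consumers, demand (in seller-price terms) shifts: qd = 374 − 4(p + 13).
Solving gives q = 110 with consumers paying $66 and suppliers receiving $53 (the $13 wedge).
Burden on consumers: $5; on suppliers: $8. (They sum to $13.)
The less price-elastic side of the market bears the larger share of a per-unit tax.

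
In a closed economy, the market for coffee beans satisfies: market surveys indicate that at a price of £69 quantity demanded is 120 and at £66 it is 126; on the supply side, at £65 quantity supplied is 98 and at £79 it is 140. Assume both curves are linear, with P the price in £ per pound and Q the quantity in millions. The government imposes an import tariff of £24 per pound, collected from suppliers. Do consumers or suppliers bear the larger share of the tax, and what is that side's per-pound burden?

Consumers bear the larger share: £14.4 per pound.

Demand slope: (126 − 120)/(66 − 69) = -2, so Qd = 258 − 2P.
Supply slope: (140 − 98)/(79 − 65) = 3, so Qs = 3P − 97.
Before the tax: set 258 − 2P = 3P − 97 → P* = £71, Q* = 116.
With the tax collected from suppliers, supply shifts: Qs = 3(P − 24) − 97.
Solving gives Q = 87.2 with consumers paying £85.4 and suppliers receiving £61.4 (the £24 wedge).
Per-pound burden: consumers £14.4, suppliers £9.6.
Consumers take the larger share because demand is less price-elastic here (demand slope 2 vs supply slope 3).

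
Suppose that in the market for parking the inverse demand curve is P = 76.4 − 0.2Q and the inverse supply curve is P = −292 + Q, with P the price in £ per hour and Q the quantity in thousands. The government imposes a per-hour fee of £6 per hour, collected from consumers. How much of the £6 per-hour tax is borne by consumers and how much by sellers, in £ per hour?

Inverting to Q(P) form: Qd = 382 − 5P; Qs = P + 292.
Without the tax, 382 − 5P = P + 292 gives 6P = 90, so P* = £15 and Q* = 307.
With the tax collected from consumers, demand (in seller-price terms) shifts: Qd = 382 − 5(P + 6).
New equilibrium: consumers pay £16, sellers receive £10, Q = 302. (Wedge: Pb − Ps = 6.)
Burden on consumers: £1; on sellers: £5. (They sum to £6.)
The less price-elastic side of the market bears the larger share of a per-unit tax.

Consumers bear £1 per hour; sellers bear £5 per hour.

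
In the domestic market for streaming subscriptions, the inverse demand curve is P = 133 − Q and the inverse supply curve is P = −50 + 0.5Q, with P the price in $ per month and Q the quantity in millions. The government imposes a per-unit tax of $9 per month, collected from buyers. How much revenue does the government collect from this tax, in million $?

Inverting to Q(P) form: Qd = 133 − P; Qs = 2P + 100.
Before the tax: set 133 − P = 2P + 100 → P* = $11, Q* = 122.
With the tax collected from buyers, demand (in seller-price terms) shifts: Qd = 133 − (P + 9).
New equilibrium: buyers pay $17, producers receive $8, Q = 116. (Wedge: Pb − Ps = 9.)
Revenue = t · Q = 9 · 116 = $1044.

Tax revenue = $1044 million.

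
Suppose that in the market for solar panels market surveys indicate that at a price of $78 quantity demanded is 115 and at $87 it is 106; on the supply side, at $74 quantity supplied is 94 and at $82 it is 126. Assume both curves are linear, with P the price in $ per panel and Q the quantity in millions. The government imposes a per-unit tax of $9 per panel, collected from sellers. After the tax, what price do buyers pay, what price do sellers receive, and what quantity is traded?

Demand slope: (106 − 115)/(87 − 78) = -1, so Qd = 193 − P.
Supply slope: (126 − 94)/(82 − 74) = 4, so Qs = 4P − 202.
Without the tax, 193 − P = 4P − 202 gives 5P = 395, so P* = $79 and Q* = 114.
With the tax collected from sellers, supply shifts: Qs = 4(P − 9) − 202.
New equilibrium: buyers pay $86.2, sellers receive $77.2, Q = 106.8. (Wedge: Pb − Ps = 9.)
The less price-elastic side of the market bears the larger share of a per-unit tax.

Buyers pay $86.2; sellers receive $77.2; quantity = 106.8.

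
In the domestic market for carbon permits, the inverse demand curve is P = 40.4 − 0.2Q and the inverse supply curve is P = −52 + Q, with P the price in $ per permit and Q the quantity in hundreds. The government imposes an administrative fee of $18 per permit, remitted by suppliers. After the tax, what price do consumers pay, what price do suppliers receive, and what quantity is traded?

Rewrite in direct form: Qd = 202 − 5P and Qs = P + 52.
Before the tax: set 202 − 5P = P + 52 → P* = $25, Q* = 77.
With the tax collected from suppliers, supply shifts: Qs = (P − 18) + 52.
New equilibrium: consumers pay $28, suppliers receive $10, Q = 62. (Wedge: Pb − Ps = 18.)

Consumers pay $28; suppliers receive $10; quantity = 62.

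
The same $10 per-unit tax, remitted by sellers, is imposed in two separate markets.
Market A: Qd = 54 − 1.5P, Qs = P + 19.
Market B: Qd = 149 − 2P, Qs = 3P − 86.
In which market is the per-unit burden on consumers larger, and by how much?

Market A: pre-tax P* = $14, Q* = 33; post-tax Q = 27; per-unit burden on consumers = $4.
Market B: pre-tax P* = $47, Q* = 55; post-tax Q = 43; per-unit burden on consumers = $6.
Difference: $4 vs $6 → market B is larger by $2.

Market B, by $2.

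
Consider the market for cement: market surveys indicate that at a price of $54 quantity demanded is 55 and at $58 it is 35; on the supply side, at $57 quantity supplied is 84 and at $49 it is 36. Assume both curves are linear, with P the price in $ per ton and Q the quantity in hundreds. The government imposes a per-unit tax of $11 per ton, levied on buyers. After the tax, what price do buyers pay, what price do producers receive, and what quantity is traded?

Buyers pay $59; producers receive $48; quantity = 30.

Demand slope: (35 − 55)/(58 − 54) = -5, so Qd = 325 − 5P.
Supply slope: (36 − 84)/(49 − 57) = 6, so Qs = 6P − 258.
Without the tax, 325 − 5P = 6P − 258 gives 11P = 583, so P* = $53 and Q* = 60.
With the tax collected from buyers, demand (in seller-price terms) shifts: Qd = 325 − 5(P + 11).
New equilibrium: buyers pay $59, producers receive $48, Q = 30. (Wedge: Pb − Ps = 11.)
The less price-elastic side of the market bears the larger share of a per-unit tax.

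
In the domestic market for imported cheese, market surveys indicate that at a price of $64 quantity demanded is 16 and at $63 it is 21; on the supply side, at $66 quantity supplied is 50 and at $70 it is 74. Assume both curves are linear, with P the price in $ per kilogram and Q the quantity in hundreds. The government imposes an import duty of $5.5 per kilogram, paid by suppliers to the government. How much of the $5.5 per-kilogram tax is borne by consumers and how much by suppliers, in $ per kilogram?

Consumers bear $3 per kilogram; suppliers bear $2.5 per kilogram.

Demand slope: (21 − 16)/(63 − 64) = -5, so Qd = 336 − 5P.
Supply slope: (74 − 50)/(70 − 66) = 6, so Qs = 6P − 346.
Before the tax: set 336 − 5P = 6P − 346 → P* = $62, Q* = 26.
With the tax collected from suppliers, supply shifts: Qs = 6(P − 5.5) − 346.
Solving gives Q = 11 with consumers paying $65 and suppliers receiving $59.5 (the $5.5 wedge).
Burden on consumers: $3; on suppliers: $2.5. (They sum to $5.5.)
The less price-elastic side of the market bears the larger share of a per-unit tax.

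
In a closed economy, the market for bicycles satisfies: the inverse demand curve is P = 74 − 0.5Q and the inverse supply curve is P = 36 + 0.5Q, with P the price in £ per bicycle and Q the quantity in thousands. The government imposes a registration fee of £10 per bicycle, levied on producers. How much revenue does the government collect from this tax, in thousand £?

Inverting to Q(P) form: Qd = 148 − 2P; Qs = 2P − 72.
Without the tax, 148 − 2P = 2P − 72 gives 4P = 220, so P* = £55 and Q* = 38.
With the tax collected from producers, supply shifts: Qs = 2(P − 10) − 72.
New equilibrium: buyers pay £60, producers receive £50, Q = 28. (Wedge: Pb − Ps = 10.)
Revenue = t · Q = 10 · 28 = £280.

Tax revenue = £280 thousand.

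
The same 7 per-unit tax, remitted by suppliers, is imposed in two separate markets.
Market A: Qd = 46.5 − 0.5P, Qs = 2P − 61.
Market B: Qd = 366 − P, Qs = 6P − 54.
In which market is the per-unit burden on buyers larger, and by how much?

Market A: pre-tax P* = 43, Q* = 25; post-tax Q = 22.2; per-unit burden on buyers = 5.6.
Market B: pre-tax P* = 60, Q* = 306; post-tax Q = 300; per-unit burden on buyers = 6.
Difference: 5.6 vs 6 → market B is larger by 0.4.

Market B, by 0.4.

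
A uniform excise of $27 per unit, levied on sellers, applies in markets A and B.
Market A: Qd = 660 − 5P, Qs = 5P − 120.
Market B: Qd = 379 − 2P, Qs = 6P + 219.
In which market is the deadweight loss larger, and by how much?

Market A, by $364.5.

Market A: pre-tax P* = $78, Q* = 270; post-tax Q = 202.5; deadweight loss = $911.25.
Market B: pre-tax P* = $20, Q* = 339; post-tax Q = 298.5; deadweight loss = $546.75.
Difference: $911.25 vs $546.75 → market A is larger by $364.5.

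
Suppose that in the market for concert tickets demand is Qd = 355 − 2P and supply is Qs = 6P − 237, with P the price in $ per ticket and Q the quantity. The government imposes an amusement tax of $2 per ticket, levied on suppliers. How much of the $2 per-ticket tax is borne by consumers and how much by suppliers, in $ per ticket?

Consumers bear $1.5 per ticket; suppliers bear $0.5 per ticket.

Before the tax: set 355 − 2P = 6P − 237 → P* = $74, Q* = 207.
With the tax collected from suppliers, supply shifts: Qs = 6(P − 2) − 237.
New equilibrium: consumers pay $75.5, suppliers receive $73.5, Q = 204. (Wedge: Pb − Ps = 2.)
Burden on consumers: $1.5; on suppliers: $0.5. (They sum to $2.)
The less price-elastic side of the market bears the larger share of a per-unit tax.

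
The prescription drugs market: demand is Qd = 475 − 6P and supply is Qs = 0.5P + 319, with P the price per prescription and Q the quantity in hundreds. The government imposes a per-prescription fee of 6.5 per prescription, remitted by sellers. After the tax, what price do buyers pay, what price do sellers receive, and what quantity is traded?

Buyers pay 24.5; sellers receive 18; quantity = 328.

Without the tax, 475 − 6P = 0.5P + 319 gives 6.5P = 156, so P* = 24 and Q* = 331.
With the tax collected from sellers, supply shifts: Qs = 0.5(P − 6.5) + 319.
Solving gives Q = 328 with buyers paying 24.5 and sellers receiving 18 (the 6.5 wedge).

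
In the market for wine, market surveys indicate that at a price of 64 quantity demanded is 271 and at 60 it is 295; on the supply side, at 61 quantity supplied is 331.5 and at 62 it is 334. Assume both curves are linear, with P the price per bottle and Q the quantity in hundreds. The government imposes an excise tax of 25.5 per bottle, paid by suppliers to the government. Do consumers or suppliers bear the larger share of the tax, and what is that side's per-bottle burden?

Demand slope: (295 − 271)/(60 − 64) = -6, so Qd = 655 − 6P.
Supply slope: (334 − 331.5)/(62 − 61) = 2.5, so Qs = 2.5P + 179.
Without the tax, 655 − 6P = 2.5P + 179 gives 8.5P = 476, so P* = 56 and Q* = 319.
With the tax collected from suppliers, supply shifts: Qs = 2.5(P − 25.5) + 179.
New equilibrium: consumers pay 63.5, suppliers receive 38, Q = 274. (Wedge: Pb − Ps = 25.5.)
Per-bottle burden: consumers 7.5, suppliers 18.
Suppliers take the larger share because supply is less price-elastic here (demand slope 6 vs supply slope 2.5).

Suppliers bear the larger share: 18 per bottle.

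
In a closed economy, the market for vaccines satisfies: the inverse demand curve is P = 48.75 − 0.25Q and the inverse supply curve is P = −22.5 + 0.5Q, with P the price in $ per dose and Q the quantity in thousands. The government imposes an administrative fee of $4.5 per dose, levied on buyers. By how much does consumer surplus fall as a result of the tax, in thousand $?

Inverting to Q(P) form: Qd = 195 − 4P; Qs = 2P + 45.
Before the tax: set 195 − 4P = 2P + 45 → P* = $25, Q* = 95.
With the tax collected from buyers, demand (in seller-price terms) shifts: Qd = 195 − 4(P + 4.5).
New equilibrium: buyers pay $26.5, sellers receive $22, Q = 89. (Wedge: Pb − Ps = 4.5.)
ΔCS is the trapezoid between Q = 89 and Q = 95 of height $1.5: ½ · (95 + 89) · 1.5 = $138.

Consumer surplus falls by $138 thousand.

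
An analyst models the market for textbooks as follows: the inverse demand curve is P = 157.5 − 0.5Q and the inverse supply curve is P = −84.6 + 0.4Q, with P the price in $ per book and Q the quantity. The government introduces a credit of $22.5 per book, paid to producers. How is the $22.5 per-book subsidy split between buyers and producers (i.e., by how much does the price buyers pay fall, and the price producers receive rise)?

Inverting to Q(P) form: Qd = 315 − 2P; Qs = 2.5P + 211.5.
Before the subsidy: set 315 − 2P = 2.5P + 211.5 → P* = $23, Q* = 269.
With a per-unit subsidy paid to producers, each receives P + 22.5 per unit sold, so supply becomes Qs = 2.5(P + 22.5) + 211.5.
Solving gives Q = 294 with buyers paying $10.5 and producers receiving $33 (the $22.5 wedge).
Gain to buyers: $12.5; to producers: $10. (They sum to $22.5.)

Buyers gain $12.5 per book; producers gain $10 per book.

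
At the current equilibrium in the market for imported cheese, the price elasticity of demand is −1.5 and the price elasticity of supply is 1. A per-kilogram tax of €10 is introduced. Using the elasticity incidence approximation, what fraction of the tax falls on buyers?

Buyers' share ≈ 0.4.

Incidence ratio: buyers' share ≈ εs / (εs + |εd|) = 1 / (1 + 1.5) = 0.4.
Supply is the less elastic side, so buyers bear the smaller share.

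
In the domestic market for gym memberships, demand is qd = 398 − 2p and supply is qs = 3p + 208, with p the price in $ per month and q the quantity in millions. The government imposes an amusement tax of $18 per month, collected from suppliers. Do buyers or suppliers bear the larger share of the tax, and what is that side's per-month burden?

Buyers bear the larger share: $10.8 per month.

Without the tax, 398 − 2p = 3p + 208 gives 5p = 190, so p* = $38 and q* = 322.
With the tax collected from suppliers, supply shifts: qs = 3(p − 18) + 208.
Solving gives q = 300.4 with buyers paying $48.8 and suppliers receiving $30.8 (the $18 wedge).
Per-month burden: buyers $10.8, suppliers $7.2.
Buyers take the larger share because demand is less price-elastic here (demand slope 2 vs supply slope 3).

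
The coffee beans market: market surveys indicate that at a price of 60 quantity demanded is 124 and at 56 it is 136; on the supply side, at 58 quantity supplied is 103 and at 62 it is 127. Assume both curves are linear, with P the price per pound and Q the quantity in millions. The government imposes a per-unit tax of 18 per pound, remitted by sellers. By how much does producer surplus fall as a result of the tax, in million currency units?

Demand slope: (136 − 124)/(56 − 60) = -3, so Qd = 304 − 3P.
Supply slope: (127 − 103)/(62 − 58) = 6, so Qs = 6P − 245.
Without the tax, 304 − 3P = 6P − 245 gives 9P = 549, so P* = 61 and Q* = 121.
With the tax collected from sellers, supply shifts: Qs = 6(P − 18) − 245.
New equilibrium: buyers pay 73, sellers receive 55, Q = 85. (Wedge: Pb − Ps = 18.)
ΔPS is the trapezoid between Q = 85 and Q = 121 of height 6: ½ · (121 + 85) · 6 = 618.

Producer surplus falls by 618 million.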